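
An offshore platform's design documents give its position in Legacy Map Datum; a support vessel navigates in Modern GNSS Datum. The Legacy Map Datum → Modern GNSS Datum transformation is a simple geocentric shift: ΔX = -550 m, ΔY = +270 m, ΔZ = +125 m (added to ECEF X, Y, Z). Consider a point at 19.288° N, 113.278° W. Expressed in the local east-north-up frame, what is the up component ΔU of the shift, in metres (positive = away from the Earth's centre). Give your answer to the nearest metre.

ΔU = 12 m

At φ = 19.288°, λ = -113.278°: sin φ = 0.330317, cos φ = 0.943870, sin λ = -0.918598, cos λ = -0.395193.
ΔU = cos φ cos λ·ΔX + cos φ sin λ·ΔY + sin φ·ΔZ = (0.943870)(-0.395193)(-550) + (0.943870)(-0.918598)(270) + (0.330317)(125) = 12.35 m.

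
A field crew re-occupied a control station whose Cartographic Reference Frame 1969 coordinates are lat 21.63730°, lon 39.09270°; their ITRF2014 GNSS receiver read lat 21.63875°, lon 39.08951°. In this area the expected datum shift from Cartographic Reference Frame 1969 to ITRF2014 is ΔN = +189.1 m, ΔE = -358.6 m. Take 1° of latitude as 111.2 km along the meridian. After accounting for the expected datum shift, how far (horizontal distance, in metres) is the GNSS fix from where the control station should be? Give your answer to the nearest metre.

Observed coordinate differences: Δφ = +0.00145°, Δλ = -0.00319°.
Converting to metres (1° lat = 111200 m, cos φ = 0.929537): observed ΔN = 161.2 m, observed ΔE = -329.7 m.
Subtracting the expected shift leaves a residual of 161.2 − (189.1) = -27.9 m north and -329.7 − (-358.6) = 28.9 m east.
Residual distance = √((-27.9)² + 28.9²) = 40.1 m.

40 m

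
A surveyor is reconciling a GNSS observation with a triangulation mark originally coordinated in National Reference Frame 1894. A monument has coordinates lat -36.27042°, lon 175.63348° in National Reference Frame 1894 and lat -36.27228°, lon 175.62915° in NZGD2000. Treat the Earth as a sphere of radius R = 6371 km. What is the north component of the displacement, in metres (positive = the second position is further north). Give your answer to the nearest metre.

Δφ = -36.27228° − -36.27042° = -0.00186°; Δλ = 175.62915° − 175.63348° = -0.00433°.
1° along a meridian = πR/180 = 111195 m.
ΔN = Δφ × 111195 = -206.8 m; ΔE = Δλ × 111195 × cos(-36.27042°) = -0.00433 × 111195 × 0.806234 = -388.2 m.

ΔN = -207 m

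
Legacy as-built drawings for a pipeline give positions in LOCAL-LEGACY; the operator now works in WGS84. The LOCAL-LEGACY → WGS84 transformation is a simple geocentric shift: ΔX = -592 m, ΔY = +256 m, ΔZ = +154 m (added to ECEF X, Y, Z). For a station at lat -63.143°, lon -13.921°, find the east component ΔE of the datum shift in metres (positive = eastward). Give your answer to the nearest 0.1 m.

The local east axis at (φ, λ) is (−sin λ, cos λ, 0), so ΔE = −sin(-13.921°)·(-592) + cos(-13.921°)·256 = 106.06 m.

ΔE = 106.1 m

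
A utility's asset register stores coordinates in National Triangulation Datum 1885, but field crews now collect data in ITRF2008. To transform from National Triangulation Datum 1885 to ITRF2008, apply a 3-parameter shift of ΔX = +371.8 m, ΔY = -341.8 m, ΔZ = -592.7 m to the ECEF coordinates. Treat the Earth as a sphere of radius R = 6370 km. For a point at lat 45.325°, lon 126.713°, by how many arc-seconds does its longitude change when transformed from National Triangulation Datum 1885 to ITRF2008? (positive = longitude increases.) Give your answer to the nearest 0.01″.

Δλ = -4.32″

sin φ = 0.711106, cos φ = 0.703084, sin λ = 0.801640, cos λ = -0.597807.
East component: ΔE = −sin λ·ΔX + cos λ·ΔY = −(0.801640)(371.8) + (-0.597807)(-341.8) = -93.72 m.
1° of latitude spans πR/180 = 111177 m; at latitude φ, 1° of longitude spans that × cos φ = 78167.2 m, so Δλ = -93.72 / 78167.2 × 3600 = -4.316″.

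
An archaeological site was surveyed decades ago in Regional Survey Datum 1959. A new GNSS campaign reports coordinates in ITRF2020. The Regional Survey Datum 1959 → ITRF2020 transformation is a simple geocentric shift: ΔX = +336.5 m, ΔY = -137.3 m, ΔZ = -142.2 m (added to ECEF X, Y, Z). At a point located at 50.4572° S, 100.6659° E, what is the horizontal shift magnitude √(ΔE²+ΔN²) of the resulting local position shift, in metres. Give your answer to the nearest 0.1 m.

389.9 m

At φ = -50.4572°, λ = 100.6659°: sin φ = -0.771149, cos φ = 0.636654, sin λ = 0.982723, cos λ = -0.185082.
ΔE = −sin λ·ΔX + cos λ·ΔY = −(0.982723)·(336.5) + (-0.185082)·(-137.3) = -305.27 m.
ΔN = −sin φ cos λ·ΔX − sin φ sin λ·ΔY + cos φ·ΔZ = −(-0.771149)(-0.185082)(336.5) − (-0.771149)(0.982723)(-137.3) + (0.636654)(-142.2) = -242.61 m.
Horizontal magnitude = √(ΔE² + ΔN²) = √((-305.27)² + (-242.61)²) = 389.94 m.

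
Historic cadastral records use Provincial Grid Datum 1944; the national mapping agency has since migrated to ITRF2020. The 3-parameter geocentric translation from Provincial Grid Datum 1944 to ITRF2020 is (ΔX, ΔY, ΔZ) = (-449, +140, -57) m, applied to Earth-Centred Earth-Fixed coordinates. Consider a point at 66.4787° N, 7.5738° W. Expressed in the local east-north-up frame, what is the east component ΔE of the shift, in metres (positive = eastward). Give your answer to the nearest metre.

The local east axis at (φ, λ) is (−sin λ, cos λ, 0), so ΔE = −sin(-7.5738°)·(-449) + cos(-7.5738°)·140 = 79.60 m.

ΔE = 80 m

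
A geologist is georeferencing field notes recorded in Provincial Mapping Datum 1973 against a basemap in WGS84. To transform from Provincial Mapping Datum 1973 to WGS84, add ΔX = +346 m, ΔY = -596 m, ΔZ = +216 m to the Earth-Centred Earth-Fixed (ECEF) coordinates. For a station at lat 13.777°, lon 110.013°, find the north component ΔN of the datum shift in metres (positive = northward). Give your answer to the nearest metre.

At φ = 13.777°, λ = 110.013°: sin φ = 0.238144, cos φ = 0.971230, sin λ = 0.939615, cos λ = -0.342233.
ΔN = −sin φ cos λ·ΔX − sin φ sin λ·ΔY + cos φ·ΔZ = −(0.238144)(-0.342233)(346) − (0.238144)(0.939615)(-596) + (0.971230)(216) = 371.35 m.

ΔN = 371 m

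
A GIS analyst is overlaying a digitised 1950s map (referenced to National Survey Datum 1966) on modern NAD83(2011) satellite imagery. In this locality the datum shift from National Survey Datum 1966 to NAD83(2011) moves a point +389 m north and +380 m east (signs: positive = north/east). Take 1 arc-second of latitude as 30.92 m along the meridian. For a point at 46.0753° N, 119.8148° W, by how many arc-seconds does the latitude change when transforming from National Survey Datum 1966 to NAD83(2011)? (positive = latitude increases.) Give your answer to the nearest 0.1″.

1″ of latitude = 30.92 m, so Δφ = 389.0 / 30.92 = 12.581″.

Δφ = 12.6″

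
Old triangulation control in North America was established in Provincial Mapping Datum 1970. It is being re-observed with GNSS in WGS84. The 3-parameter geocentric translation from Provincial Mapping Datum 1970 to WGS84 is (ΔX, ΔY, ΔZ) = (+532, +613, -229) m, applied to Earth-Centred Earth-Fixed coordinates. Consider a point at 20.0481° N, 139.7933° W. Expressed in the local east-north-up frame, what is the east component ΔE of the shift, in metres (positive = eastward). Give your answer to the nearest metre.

ΔE = -125 m

At φ = 20.0481°, λ = -139.7933°: sin φ = 0.342809, cos φ = 0.939405, sin λ = -0.645547, cos λ = -0.763721.
ΔE = −sin λ·ΔX + cos λ·ΔY = −(-0.645547)·(532) + (-0.763721)·(613) = -124.73 m.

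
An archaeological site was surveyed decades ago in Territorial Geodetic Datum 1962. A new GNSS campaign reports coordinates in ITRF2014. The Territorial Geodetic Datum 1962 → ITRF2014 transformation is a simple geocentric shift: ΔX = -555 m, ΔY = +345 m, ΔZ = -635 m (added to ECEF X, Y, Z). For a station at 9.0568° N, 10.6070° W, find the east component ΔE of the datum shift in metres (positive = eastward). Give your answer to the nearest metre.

At φ = 9.0568°, λ = -10.6070°: sin φ = 0.157414, cos φ = 0.987533, sin λ = -0.184071, cos λ = 0.982913.
ΔE = −sin λ·ΔX + cos λ·ΔY = −(-0.184071)·(-555) + (0.982913)·(345) = 236.95 m.

ΔE = 237 m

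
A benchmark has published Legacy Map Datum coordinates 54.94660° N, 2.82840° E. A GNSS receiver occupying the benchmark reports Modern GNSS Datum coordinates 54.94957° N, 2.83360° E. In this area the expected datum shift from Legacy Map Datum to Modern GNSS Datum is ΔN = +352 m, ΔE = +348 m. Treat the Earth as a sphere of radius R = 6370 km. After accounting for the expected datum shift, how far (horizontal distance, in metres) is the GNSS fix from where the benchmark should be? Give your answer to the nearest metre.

Observed coordinate differences: Δφ = +0.00297°, Δλ = +0.00520°.
Converting to metres (1° lat = 111177 m, cos φ = 0.574340): observed ΔN = 330.2 m, observed ΔE = 332.0 m.
Subtracting the expected shift leaves a residual of 330.2 − (352) = -21.8 m north and 332.0 − (348) = -16.0 m east.
Residual distance = √((-21.8)² + (-16.0)²) = 27.0 m.

27 m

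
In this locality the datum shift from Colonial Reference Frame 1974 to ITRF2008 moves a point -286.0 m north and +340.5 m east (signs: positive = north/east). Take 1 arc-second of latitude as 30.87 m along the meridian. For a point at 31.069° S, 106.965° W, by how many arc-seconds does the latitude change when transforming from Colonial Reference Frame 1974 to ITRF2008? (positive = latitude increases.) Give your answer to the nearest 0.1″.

Δφ = -9.3″

1″ of latitude = 30.87 m, so Δφ = -286.0 / 30.87 = -9.265″.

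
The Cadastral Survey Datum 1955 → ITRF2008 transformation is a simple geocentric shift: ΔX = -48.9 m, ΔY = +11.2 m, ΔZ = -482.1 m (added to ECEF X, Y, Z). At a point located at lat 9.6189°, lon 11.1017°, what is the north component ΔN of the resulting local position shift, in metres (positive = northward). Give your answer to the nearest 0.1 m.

ΔN = -467.7 m

The local north axis is (−sin φ cos λ, −sin φ sin λ, cos φ), giving ΔN = 8.018 − 0.360 − 475.322 = -467.66 m.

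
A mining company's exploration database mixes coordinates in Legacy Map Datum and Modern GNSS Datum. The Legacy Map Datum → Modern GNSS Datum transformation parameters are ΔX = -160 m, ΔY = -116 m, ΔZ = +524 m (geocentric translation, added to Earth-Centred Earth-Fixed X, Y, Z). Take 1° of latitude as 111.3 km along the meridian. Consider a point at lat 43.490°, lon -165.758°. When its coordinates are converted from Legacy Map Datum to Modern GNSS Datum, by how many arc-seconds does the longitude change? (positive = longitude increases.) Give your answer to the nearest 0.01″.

Δλ = 3.26″

sin φ = 0.688228, cos φ = 0.725495, sin λ = -0.246018, cos λ = -0.969265.
East component: ΔE = −sin λ·ΔX + cos λ·ΔY = −(-0.246018)(-160) + (-0.969265)(-116) = 73.07 m.
1° of latitude spans 111300 m; at latitude φ, 1° of longitude spans that × cos φ = 80747.5 m, so Δλ = 73.07 / 80747.5 × 3600 = 3.258″.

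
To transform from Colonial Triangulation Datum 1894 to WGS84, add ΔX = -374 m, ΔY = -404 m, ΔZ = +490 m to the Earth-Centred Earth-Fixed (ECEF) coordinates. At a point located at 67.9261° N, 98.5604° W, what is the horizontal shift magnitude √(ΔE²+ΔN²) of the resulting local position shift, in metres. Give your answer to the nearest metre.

390 m

The local east axis at (φ, λ) is (−sin λ, cos λ, 0), so ΔE = −sin(-98.5604°)·(-374) + cos(-98.5604°)·(-404) = -309.70 m.
The local north axis is (−sin φ cos λ, −sin φ sin λ, cos φ), giving ΔN = -51.590 − 370.216 + 184.143 = -237.66 m.
Horizontal magnitude = √(ΔE² + ΔN²) = √((-309.70)² + (-237.66)²) = 390.38 m.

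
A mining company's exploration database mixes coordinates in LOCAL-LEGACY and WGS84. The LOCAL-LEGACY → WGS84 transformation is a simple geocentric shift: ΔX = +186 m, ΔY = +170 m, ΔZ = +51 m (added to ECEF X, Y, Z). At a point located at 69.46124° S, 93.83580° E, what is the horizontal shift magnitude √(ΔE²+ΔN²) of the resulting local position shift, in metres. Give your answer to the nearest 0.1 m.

257.0 m

The local east axis at (φ, λ) is (−sin λ, cos λ, 0), so ΔE = −sin(93.83580°)·186 + cos(93.83580°)·170 = -196.96 m.
The local north axis is (−sin φ cos λ, −sin φ sin λ, cos φ), giving ΔN = -11.652 + 158.837 + 17.893 = 165.08 m.
Horizontal magnitude = √(ΔE² + ΔN²) = √((-196.96)² + 165.08²) = 256.99 m.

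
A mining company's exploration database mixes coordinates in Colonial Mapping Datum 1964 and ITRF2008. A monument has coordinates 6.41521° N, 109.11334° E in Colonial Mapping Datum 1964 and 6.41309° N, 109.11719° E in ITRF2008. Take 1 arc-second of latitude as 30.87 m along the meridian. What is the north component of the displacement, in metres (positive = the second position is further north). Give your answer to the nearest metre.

Δφ = 6.41309° − 6.41521° = -0.00212°; Δλ = 109.11719° − 109.11334° = +0.00385°.
1° of latitude = 3600 × 30.87 = 111132 m.
ΔN = Δφ × 111132 = -235.6 m; ΔE = Δλ × 111132 × cos(6.41521°) = +0.00385 × 111132 × 0.993738 = 425.2 m.

ΔN = -236 m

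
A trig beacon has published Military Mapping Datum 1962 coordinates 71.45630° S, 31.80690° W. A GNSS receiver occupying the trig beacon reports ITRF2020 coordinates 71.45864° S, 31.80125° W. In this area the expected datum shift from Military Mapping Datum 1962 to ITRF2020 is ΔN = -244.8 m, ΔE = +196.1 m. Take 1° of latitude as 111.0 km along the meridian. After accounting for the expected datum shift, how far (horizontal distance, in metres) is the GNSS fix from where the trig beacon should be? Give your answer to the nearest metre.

15 m

Observed coordinate differences: Δφ = -0.00234°, Δλ = +0.00565°.
Converting to metres (1° lat = 111000 m, cos φ = 0.318028): observed ΔN = -259.7 m, observed ΔE = 199.5 m.
Subtracting the expected shift leaves a residual of -259.7 − (-244.8) = -14.9 m north and 199.5 − (196.1) = 3.4 m east.
Residual distance = √((-14.9)² + 3.4²) = 15.3 m.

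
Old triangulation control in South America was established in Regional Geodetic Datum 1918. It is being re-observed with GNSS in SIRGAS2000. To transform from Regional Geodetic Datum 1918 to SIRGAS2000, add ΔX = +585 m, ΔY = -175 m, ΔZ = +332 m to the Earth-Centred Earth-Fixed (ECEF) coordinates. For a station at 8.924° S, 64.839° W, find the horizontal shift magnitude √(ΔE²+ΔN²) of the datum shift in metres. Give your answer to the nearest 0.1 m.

At φ = -8.924°, λ = -64.839°: sin φ = -0.155124, cos φ = 0.987895, sin λ = -0.905117, cos λ = 0.425163.
ΔE = −sin λ·ΔX + cos λ·ΔY = −(-0.905117)·(585) + (0.425163)·(-175) = 455.09 m.
ΔN = −sin φ cos λ·ΔX − sin φ sin λ·ΔY + cos φ·ΔZ = −(-0.155124)(0.425163)(585) − (-0.155124)(-0.905117)(-175) + (0.987895)(332) = 391.13 m.
Horizontal magnitude = √(ΔE² + ΔN²) = √(455.09² + 391.13²) = 600.08 m.

600.1 m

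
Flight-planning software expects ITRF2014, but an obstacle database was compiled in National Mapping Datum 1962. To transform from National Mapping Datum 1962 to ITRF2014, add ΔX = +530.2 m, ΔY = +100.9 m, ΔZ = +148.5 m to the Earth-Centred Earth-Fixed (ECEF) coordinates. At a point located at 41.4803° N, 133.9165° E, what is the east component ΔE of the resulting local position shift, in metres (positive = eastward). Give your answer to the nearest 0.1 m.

At φ = 41.4803°, λ = 133.9165°: sin φ = 0.662362, cos φ = 0.749184, sin λ = 0.720351, cos λ = -0.693609.
ΔE = −sin λ·ΔX + cos λ·ΔY = −(0.720351)·(530.2) + (-0.693609)·(100.9) = -451.92 m.

ΔE = -451.9 m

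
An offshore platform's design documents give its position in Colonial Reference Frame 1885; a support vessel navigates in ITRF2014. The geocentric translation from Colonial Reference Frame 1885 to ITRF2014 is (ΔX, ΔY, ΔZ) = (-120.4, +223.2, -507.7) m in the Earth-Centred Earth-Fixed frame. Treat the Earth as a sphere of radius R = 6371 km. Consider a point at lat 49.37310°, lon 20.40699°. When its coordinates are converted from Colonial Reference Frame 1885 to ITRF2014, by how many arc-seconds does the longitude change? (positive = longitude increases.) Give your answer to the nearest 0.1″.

sin φ = 0.758966, cos φ = 0.651131, sin λ = 0.348686, cos λ = 0.937239.
East component: ΔE = −sin λ·ΔX + cos λ·ΔY = −(0.348686)(-120.4) + (0.937239)(223.2) = 251.17 m.
1° of latitude spans πR/180 = 111195 m; at latitude φ, 1° of longitude spans that × cos φ = 72402.4 m, so Δλ = 251.17 / 72402.4 × 3600 = 12.489″.

Δλ = 12.5″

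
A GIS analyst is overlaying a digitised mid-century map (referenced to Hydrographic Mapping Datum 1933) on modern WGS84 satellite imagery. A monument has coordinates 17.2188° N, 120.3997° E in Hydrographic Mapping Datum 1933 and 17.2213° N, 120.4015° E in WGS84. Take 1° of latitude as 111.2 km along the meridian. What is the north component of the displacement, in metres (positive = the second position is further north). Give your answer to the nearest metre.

ΔN = 278 m

Δφ = 17.2213° − 17.2188° = +0.0025°; Δλ = 120.4015° − 120.3997° = +0.0018°.
ΔN = Δφ × 111200 = 278.0 m; ΔE = Δλ × 111200 × cos(17.2188°) = +0.0018 × 111200 × 0.955181 = 191.2 m.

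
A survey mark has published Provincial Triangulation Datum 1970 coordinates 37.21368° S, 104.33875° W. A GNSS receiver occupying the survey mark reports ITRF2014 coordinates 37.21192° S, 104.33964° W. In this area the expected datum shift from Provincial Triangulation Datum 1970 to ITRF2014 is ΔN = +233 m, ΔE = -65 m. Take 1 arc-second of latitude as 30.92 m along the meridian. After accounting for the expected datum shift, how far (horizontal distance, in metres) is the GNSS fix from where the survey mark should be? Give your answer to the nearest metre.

Observed coordinate differences: Δφ = +0.00176°, Δλ = -0.00089°.
Converting to metres (1° lat = 111312 m, cos φ = 0.796386): observed ΔN = 195.9 m, observed ΔE = -78.9 m.
Subtracting the expected shift leaves a residual of 195.9 − (233) = -37.1 m north and -78.9 − (-65) = -13.9 m east.
Residual distance = √((-37.1)² + (-13.9)²) = 39.6 m.

40 m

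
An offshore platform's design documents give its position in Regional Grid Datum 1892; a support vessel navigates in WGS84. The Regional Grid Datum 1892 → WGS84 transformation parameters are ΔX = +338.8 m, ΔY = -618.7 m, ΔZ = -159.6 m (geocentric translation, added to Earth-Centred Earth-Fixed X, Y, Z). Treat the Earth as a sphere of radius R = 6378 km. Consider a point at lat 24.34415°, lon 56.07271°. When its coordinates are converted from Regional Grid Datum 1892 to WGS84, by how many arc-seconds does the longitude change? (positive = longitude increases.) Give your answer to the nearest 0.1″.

sin φ = 0.412217, cos φ = 0.911086, sin λ = 0.829747, cos λ = 0.558140.
East component: ΔE = −sin λ·ΔX + cos λ·ΔY = −(0.829747)(338.8) + (0.558140)(-618.7) = -626.44 m.
1° of latitude spans πR/180 = 111317 m; at latitude φ, 1° of longitude spans that × cos φ = 101419.4 m, so Δλ = -626.44 / 101419.4 × 3600 = -22.236″.

Δλ = -22.2″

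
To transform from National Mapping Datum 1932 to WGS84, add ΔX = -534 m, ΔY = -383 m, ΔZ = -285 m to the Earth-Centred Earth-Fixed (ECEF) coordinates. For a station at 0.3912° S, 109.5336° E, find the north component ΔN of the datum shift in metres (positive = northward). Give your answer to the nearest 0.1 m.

ΔN = -286.2 m

The local north axis is (−sin φ cos λ, −sin φ sin λ, cos φ), giving ΔN = 1.219 − 2.464 − 284.993 = -286.24 m.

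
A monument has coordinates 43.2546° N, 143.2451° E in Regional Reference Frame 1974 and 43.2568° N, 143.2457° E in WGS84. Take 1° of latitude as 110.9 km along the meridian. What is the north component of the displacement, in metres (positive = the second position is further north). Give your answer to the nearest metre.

ΔN = 244 m

Δφ = 43.2568° − 43.2546° = +0.0022°; Δλ = 143.2457° − 143.2451° = +0.0006°.
ΔN = Δφ × 110900 = 244.0 m; ΔE = Δλ × 110900 × cos(43.2546°) = +0.0006 × 110900 × 0.728316 = 48.5 m.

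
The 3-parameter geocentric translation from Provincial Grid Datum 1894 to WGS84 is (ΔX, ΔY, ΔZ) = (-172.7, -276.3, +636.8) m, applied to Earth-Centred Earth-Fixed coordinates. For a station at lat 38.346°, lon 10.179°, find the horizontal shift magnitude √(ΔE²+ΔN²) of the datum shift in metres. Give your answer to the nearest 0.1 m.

679.5 m

At φ = 38.346°, λ = 10.179°: sin φ = 0.620409, cos φ = 0.784279, sin λ = 0.176724, cos λ = 0.984260.
ΔE = −sin λ·ΔX + cos λ·ΔY = −(0.176724)·(-172.7) + (0.984260)·(-276.3) = -241.43 m.
ΔN = −sin φ cos λ·ΔX − sin φ sin λ·ΔY + cos φ·ΔZ = −(0.620409)(0.984260)(-172.7) − (0.620409)(0.176724)(-276.3) + (0.784279)(636.8) = 635.18 m.
Horizontal magnitude = √(ΔE² + ΔN²) = √((-241.43)² + 635.18²) = 679.52 m.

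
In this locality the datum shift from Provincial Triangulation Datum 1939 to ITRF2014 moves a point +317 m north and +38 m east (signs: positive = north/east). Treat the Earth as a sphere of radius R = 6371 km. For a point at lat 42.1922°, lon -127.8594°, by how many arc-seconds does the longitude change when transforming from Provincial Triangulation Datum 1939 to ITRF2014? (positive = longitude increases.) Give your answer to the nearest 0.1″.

Δλ = 1.7″

At latitude 42.1922°, cos φ = 0.740896.
One radian of longitude at latitude φ spans R cos φ, so Δλ = ΔE / (R cos φ) = 38.0 / (6371000 × 0.740896) = 8.0504e-06 rad = 1.661″.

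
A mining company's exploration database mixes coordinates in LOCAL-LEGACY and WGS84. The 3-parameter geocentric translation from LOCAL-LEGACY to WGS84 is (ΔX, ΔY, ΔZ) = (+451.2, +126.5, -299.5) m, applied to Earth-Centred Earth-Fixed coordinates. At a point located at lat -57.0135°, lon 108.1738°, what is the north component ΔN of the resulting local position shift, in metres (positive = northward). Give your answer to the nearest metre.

The local north axis is (−sin φ cos λ, −sin φ sin λ, cos φ), giving ΔN = -118.044 + 100.815 − 163.060 = -180.29 m.

ΔN = -180 m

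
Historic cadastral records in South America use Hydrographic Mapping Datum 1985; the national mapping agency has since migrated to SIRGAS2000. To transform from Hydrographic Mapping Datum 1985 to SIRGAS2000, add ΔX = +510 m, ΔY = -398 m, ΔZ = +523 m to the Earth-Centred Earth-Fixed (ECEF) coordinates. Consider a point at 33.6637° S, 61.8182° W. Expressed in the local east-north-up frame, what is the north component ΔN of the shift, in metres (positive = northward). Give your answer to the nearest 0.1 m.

At φ = -33.6637°, λ = -61.8182°: sin φ = -0.554317, cos φ = 0.832305, sin λ = -0.881454, cos λ = 0.472271.
ΔN = −sin φ cos λ·ΔX − sin φ sin λ·ΔY + cos φ·ΔZ = −(-0.554317)(0.472271)(510) − (-0.554317)(-0.881454)(-398) + (0.832305)(523) = 763.27 m.

ΔN = 763.3 m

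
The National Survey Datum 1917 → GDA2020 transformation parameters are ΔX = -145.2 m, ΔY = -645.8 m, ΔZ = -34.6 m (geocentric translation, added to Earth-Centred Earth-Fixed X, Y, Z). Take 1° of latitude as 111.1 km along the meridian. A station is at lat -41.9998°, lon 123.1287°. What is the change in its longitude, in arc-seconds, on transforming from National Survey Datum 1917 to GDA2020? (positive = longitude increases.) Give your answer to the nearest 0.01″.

Δλ = 20.69″

sin φ = -0.669128, cos φ = 0.743147, sin λ = 0.837445, cos λ = -0.546522.
East component: ΔE = −sin λ·ΔX + cos λ·ΔY = −(0.837445)(-145.2) + (-0.546522)(-645.8) = 474.54 m.
1° of latitude spans 111100 m; at latitude φ, 1° of longitude spans that × cos φ = 82563.6 m, so Δλ = 474.54 / 82563.6 × 3600 = 20.691″.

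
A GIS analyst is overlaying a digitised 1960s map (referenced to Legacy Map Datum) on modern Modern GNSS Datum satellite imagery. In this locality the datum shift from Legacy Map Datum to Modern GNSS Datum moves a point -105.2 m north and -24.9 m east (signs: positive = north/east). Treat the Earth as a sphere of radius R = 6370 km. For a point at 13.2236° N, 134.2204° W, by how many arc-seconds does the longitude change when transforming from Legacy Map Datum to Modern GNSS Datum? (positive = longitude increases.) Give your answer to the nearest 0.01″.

At latitude 13.2236°, cos φ = 0.973485.
One radian of longitude at latitude φ spans R cos φ, so Δλ = ΔE / (R cos φ) = -24.9 / (6370000 × 0.973485) = -4.0154e-06 rad = -0.828″.

Δλ = -0.83″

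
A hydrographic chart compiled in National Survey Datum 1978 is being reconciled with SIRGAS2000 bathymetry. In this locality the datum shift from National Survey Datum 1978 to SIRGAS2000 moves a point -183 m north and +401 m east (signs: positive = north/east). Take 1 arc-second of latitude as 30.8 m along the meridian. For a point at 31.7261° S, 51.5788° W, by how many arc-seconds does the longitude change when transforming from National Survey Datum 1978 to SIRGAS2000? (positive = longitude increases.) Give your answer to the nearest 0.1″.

At latitude -31.7261°, cos φ = 0.850572.
1″ of longitude at this latitude = 30.80 × cos φ = 26.1976 m, so Δλ = 401.0 / 26.1976 = 15.307″.

Δλ = 15.3″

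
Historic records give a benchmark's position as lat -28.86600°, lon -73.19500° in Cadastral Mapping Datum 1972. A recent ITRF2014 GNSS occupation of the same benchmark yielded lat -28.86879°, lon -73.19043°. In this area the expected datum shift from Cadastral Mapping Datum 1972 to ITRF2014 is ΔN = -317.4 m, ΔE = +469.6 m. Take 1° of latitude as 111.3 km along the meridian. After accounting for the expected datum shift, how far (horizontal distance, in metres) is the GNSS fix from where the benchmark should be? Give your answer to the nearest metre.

25 m

Observed coordinate differences: Δφ = -0.00279°, Δλ = +0.00457°.
Converting to metres (1° lat = 111300 m, cos φ = 0.875751): observed ΔN = -310.5 m, observed ΔE = 445.4 m.
Subtracting the expected shift leaves a residual of -310.5 − (-317.4) = 6.9 m north and 445.4 − (469.6) = -24.2 m east.
Residual distance = √(6.9² + (-24.2)²) = 25.1 m.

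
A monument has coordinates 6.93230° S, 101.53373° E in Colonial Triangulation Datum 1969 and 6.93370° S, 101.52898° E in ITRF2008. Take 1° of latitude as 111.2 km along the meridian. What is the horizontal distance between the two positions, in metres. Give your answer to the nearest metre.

Δφ = -6.93370° − -6.93230° = -0.00140°; Δλ = 101.52898° − 101.53373° = -0.00475°.
ΔN = Δφ × 111200 = -155.7 m; ΔE = Δλ × 111200 × cos(-6.93230°) = -0.00475 × 111200 × 0.992689 = -524.3 m.
Distance = √(ΔE² + ΔN²) = √((-524.3)² + (-155.7)²) = 547.0 m.

547 m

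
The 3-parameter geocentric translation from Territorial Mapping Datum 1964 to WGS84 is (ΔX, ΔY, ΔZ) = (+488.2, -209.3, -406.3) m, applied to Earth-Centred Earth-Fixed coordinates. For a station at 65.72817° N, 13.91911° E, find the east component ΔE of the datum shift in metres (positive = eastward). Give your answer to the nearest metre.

The local east axis at (φ, λ) is (−sin λ, cos λ, 0), so ΔE = −sin(13.91911°)·488.2 + cos(13.91911°)·(-209.3) = -320.59 m.

ΔE = -321 m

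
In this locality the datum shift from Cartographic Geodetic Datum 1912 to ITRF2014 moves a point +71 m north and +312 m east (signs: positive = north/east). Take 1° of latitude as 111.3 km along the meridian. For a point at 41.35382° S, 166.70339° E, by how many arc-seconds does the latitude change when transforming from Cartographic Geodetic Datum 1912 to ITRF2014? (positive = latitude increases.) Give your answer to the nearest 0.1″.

1° of latitude = 111.3 km, so Δφ = 71.0 / 111300 = 0.0006379° = 2.296″.

Δφ = 2.3″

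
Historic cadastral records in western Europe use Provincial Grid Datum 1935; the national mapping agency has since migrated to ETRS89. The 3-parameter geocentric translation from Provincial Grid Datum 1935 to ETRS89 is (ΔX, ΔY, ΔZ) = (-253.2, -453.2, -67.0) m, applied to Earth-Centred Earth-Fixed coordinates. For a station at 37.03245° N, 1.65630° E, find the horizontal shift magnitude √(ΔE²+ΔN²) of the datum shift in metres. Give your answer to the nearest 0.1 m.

458.3 m

The local east axis at (φ, λ) is (−sin λ, cos λ, 0), so ΔE = −sin(1.65630°)·(-253.2) + cos(1.65630°)·(-453.2) = -445.69 m.
The local north axis is (−sin φ cos λ, −sin φ sin λ, cos φ), giving ΔN = 152.430 + 7.889 − 53.486 = 106.83 m.
Horizontal magnitude = √(ΔE² + ΔN²) = √((-445.69)² + 106.83²) = 458.32 m.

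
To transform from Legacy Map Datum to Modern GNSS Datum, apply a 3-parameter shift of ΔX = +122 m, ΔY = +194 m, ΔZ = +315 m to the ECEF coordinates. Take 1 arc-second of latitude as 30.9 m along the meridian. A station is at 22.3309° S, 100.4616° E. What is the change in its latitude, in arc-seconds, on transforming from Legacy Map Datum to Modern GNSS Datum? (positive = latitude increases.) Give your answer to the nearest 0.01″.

Δφ = 11.50″

sin φ = -0.379955, cos φ = 0.925005, sin λ = 0.983377, cos λ = -0.181577.
North component: ΔN = −sin φ cos λ·ΔX − sin φ sin λ·ΔY + cos φ·ΔZ = −(-0.379955)(-0.181577)(122) − (-0.379955)(0.983377)(194) + (0.925005)(315) = 355.45 m.
1° of latitude spans 3600 × 30.90 = 111240 m, so Δφ = 355.45 / 111240 × 3600 = 11.503″.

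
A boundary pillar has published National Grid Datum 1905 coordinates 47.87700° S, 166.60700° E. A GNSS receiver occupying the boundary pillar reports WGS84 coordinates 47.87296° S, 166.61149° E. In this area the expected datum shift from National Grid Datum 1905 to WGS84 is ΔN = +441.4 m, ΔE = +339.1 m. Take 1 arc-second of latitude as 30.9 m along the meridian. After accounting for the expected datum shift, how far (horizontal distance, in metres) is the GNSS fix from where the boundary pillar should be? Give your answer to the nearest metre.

Observed coordinate differences: Δφ = +0.00404°, Δλ = +0.00449°.
Converting to metres (1° lat = 111240 m, cos φ = 0.670724): observed ΔN = 449.4 m, observed ΔE = 335.0 m.
Subtracting the expected shift leaves a residual of 449.4 − (441.4) = 8.0 m north and 335.0 − (339.1) = -4.1 m east.
Residual distance = √(8.0² + (-4.1)²) = 9.0 m.

9 m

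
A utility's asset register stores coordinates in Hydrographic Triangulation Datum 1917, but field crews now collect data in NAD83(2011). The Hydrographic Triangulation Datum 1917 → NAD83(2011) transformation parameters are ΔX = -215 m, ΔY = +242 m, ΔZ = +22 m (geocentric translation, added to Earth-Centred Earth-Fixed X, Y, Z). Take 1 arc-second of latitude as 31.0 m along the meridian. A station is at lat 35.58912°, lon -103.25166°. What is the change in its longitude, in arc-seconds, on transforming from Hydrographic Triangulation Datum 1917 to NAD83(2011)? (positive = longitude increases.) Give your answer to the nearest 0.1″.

sin φ = 0.581969, cos φ = 0.813211, sin λ = -0.973373, cos λ = -0.229229.
East component: ΔE = −sin λ·ΔX + cos λ·ΔY = −(-0.973373)(-215) + (-0.229229)(242) = -264.75 m.
1° of latitude spans 3600 × 31.00 = 111600 m; at latitude φ, 1° of longitude spans that × cos φ = 90754.4 m, so Δλ = -264.75 / 90754.4 × 3600 = -10.502″.

Δλ = -10.5″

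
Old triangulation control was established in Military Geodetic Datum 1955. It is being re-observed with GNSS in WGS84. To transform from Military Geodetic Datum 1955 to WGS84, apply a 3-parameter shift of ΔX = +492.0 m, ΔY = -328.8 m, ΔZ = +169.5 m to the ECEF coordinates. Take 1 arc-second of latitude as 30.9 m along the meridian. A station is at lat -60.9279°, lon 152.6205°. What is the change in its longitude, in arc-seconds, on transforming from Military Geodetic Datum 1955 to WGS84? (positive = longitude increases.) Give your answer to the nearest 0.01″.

Δλ = 4.38″

sin φ = -0.874009, cos φ = 0.485910, sin λ = 0.459882, cos λ = -0.887980.
East component: ΔE = −sin λ·ΔX + cos λ·ΔY = −(0.459882)(492.0) + (-0.887980)(-328.8) = 65.71 m.
1° of latitude spans 3600 × 30.90 = 111240 m; at latitude φ, 1° of longitude spans that × cos φ = 54052.6 m, so Δλ = 65.71 / 54052.6 × 3600 = 4.376″.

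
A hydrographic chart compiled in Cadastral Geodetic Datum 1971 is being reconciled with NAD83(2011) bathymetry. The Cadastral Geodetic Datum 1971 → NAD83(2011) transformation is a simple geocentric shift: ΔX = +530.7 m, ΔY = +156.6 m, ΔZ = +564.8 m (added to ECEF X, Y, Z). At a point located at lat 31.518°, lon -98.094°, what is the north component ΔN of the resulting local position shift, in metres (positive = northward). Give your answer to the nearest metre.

At φ = 31.518°, λ = -98.094°: sin φ = 0.522766, cos φ = 0.852476, sin λ = -0.990038, cos λ = -0.140798.
ΔN = −sin φ cos λ·ΔX − sin φ sin λ·ΔY + cos φ·ΔZ = −(0.522766)(-0.140798)(530.7) − (0.522766)(-0.990038)(156.6) + (0.852476)(564.8) = 601.59 m.

ΔN = 602 m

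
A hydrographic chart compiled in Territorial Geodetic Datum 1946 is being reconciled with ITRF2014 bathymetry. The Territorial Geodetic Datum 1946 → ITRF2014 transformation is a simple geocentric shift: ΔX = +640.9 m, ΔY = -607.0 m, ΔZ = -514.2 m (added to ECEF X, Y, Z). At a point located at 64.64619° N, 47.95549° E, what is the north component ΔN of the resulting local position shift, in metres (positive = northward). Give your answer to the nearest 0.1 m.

ΔN = -200.7 m

The local north axis is (−sin φ cos λ, −sin φ sin λ, cos φ), giving ΔN = -387.874 + 407.355 − 220.184 = -200.70 m.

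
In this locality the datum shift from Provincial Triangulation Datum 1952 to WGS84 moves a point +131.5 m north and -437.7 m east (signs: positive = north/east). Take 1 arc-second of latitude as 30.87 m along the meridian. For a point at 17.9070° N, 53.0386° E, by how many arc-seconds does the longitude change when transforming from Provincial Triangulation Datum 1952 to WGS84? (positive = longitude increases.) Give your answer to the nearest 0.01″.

Δλ = -14.90″

At latitude 17.9070°, cos φ = 0.951557.
1″ of longitude at this latitude = 30.87 × cos φ = 29.3746 m, so Δλ = -437.7 / 29.3746 = -14.901″.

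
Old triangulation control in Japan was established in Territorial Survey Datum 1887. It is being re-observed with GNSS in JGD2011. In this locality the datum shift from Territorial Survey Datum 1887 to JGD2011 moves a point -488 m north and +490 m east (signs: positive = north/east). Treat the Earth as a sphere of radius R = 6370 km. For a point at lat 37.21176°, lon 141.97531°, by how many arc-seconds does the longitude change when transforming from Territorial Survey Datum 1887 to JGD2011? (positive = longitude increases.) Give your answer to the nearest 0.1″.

At latitude 37.21176°, cos φ = 0.796406.
One radian of longitude at latitude φ spans R cos φ, so Δλ = ΔE / (R cos φ) = 490.0 / (6370000 × 0.796406) = 9.6588e-05 rad = 19.923″.

Δλ = 19.9″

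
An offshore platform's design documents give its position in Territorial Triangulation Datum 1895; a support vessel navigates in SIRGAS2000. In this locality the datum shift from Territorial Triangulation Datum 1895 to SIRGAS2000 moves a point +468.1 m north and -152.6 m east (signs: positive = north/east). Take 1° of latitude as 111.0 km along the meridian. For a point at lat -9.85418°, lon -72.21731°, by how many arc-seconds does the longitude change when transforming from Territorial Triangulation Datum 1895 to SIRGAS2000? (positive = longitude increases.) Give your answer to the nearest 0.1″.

At latitude -9.85418°, cos φ = 0.985247.
1° of longitude at this latitude = 111.0 × cos φ = 109.36 km, so Δλ = -152.6 / 109362.4 = -0.0013954° = -5.023″.

Δλ = -5.0″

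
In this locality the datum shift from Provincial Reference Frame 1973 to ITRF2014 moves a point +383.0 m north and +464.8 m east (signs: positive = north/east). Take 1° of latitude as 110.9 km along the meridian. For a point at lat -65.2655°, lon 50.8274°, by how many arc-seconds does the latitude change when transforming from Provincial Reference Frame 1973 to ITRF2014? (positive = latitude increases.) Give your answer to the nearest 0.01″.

Δφ = 12.43″

1° of latitude = 110.9 km, so Δφ = 383.0 / 110900 = 0.0034536° = 12.433″.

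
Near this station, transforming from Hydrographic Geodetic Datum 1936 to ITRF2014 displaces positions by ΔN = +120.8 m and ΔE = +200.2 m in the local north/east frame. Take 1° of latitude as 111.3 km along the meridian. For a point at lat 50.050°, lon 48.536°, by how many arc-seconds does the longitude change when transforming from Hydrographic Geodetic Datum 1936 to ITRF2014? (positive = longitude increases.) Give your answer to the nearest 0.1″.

Δλ = 10.1″

At latitude 50.050°, cos φ = 0.642119.
1° of longitude at this latitude = 111.3 × cos φ = 71.47 km, so Δλ = 200.2 / 71467.8 = 0.0028013° = 10.085″.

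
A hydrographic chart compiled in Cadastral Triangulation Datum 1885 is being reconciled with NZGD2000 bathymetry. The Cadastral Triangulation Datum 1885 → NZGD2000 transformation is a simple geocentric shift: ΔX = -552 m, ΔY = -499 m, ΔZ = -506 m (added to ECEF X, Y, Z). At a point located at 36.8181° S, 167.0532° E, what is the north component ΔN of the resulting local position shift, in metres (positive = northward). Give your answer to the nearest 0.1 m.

ΔN = -149.7 m

At φ = -36.8181°, λ = 167.0532°: sin φ = -0.599277, cos φ = 0.800542, sin λ = 0.224046, cos λ = -0.974579.
ΔN = −sin φ cos λ·ΔX − sin φ sin λ·ΔY + cos φ·ΔZ = −(-0.599277)(-0.974579)(-552) − (-0.599277)(0.224046)(-499) + (0.800542)(-506) = -149.68 m.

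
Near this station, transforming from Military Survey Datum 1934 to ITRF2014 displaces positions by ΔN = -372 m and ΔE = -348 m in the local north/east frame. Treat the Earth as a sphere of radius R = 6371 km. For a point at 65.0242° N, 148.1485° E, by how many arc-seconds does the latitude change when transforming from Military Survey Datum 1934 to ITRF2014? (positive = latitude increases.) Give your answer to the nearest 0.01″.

Δφ = -12.04″

On a sphere of radius R, 1 rad of latitude = R, so Δφ = ΔN / R = -372.0 / 6371000 = -5.8390e-05 rad = -12.044″.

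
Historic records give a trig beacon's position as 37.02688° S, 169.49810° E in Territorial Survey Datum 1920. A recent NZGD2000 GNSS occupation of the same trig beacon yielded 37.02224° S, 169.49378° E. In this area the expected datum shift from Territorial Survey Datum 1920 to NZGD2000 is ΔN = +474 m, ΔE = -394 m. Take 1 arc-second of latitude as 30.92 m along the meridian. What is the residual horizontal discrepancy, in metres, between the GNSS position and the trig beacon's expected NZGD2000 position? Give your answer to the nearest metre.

Observed coordinate differences: Δφ = +0.00464°, Δλ = -0.00432°.
Converting to metres (1° lat = 111312 m, cos φ = 0.798353): observed ΔN = 516.5 m, observed ΔE = -383.9 m.
Subtracting the expected shift leaves a residual of 516.5 − (474) = 42.5 m north and -383.9 − (-394) = 10.1 m east.
Residual distance = √(42.5² + 10.1²) = 43.7 m.

44 m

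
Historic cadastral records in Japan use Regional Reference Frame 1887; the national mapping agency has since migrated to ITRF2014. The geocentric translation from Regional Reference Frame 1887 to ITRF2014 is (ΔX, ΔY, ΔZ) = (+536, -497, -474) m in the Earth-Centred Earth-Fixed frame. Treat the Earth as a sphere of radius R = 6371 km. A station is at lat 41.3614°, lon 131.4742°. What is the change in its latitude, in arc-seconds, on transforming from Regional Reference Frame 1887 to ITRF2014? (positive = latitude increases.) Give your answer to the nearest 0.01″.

sin φ = 0.660806, cos φ = 0.750556, sin λ = 0.749254, cos λ = -0.662283.
North component: ΔN = −sin φ cos λ·ΔX − sin φ sin λ·ΔY + cos φ·ΔZ = −(0.660806)(-0.662283)(536) − (0.660806)(0.749254)(-497) + (0.750556)(-474) = 124.88 m.
1° of latitude spans πR/180 = 111195 m, so Δφ = 124.88 / 111195 × 3600 = 4.043″.

Δφ = 4.04″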